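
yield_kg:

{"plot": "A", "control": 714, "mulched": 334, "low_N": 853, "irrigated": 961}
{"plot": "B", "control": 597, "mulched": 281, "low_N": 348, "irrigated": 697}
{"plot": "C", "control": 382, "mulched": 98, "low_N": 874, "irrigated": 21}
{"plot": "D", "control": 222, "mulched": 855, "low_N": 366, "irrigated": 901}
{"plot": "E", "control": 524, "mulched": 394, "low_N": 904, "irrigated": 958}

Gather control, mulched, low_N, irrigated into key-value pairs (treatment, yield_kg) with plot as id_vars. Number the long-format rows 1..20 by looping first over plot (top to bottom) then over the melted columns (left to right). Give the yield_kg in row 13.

222

20 rows total (5 × 4). Row 13: index ⌊(13-1)/4⌋ = 3 into plot → D; (13-1) mod 4 = 0 into the melted columns → control.
So row 13 is (D, control, 222); yield_kg = 222.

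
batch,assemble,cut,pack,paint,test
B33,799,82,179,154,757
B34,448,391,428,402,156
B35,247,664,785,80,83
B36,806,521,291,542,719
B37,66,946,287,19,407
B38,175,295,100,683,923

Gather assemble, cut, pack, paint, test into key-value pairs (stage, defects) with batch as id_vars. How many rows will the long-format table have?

6 batch values × 5 melted columns = 30 rows.

30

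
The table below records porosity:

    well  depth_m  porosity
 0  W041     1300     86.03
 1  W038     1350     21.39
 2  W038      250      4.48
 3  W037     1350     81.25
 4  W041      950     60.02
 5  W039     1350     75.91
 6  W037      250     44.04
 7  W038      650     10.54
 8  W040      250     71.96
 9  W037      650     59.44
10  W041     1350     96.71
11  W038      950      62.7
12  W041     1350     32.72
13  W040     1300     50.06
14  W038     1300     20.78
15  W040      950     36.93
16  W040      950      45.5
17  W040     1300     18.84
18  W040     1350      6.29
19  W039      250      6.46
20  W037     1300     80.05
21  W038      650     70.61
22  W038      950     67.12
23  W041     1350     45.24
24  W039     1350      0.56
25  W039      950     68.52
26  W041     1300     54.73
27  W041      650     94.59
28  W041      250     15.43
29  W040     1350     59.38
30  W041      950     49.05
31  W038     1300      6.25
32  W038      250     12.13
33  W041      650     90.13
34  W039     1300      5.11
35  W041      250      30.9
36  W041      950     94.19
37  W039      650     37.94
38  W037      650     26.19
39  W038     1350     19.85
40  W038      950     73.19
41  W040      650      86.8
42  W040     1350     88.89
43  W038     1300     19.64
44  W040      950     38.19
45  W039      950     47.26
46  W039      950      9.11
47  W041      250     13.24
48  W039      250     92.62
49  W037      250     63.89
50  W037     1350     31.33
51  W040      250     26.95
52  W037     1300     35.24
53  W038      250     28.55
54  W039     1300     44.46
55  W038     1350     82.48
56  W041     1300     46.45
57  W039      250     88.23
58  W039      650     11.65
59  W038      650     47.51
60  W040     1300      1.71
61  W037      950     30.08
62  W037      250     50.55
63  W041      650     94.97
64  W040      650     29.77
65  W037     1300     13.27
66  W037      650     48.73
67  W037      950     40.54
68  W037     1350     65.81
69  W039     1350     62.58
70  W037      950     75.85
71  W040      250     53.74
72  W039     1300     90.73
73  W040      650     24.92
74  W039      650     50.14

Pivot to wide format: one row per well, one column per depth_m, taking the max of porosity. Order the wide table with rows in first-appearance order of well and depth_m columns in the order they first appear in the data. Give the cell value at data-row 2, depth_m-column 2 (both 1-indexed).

With rows in first-appearance order of well, row 2 is well=W038. depth_m columns in first-appearance order: 1300, 1350, 250, 950, 650; column 2 is 1350.
Long rows with well=W038, depth_m=1350: max(21.39, 19.85, 82.48) = 82.48.

82.48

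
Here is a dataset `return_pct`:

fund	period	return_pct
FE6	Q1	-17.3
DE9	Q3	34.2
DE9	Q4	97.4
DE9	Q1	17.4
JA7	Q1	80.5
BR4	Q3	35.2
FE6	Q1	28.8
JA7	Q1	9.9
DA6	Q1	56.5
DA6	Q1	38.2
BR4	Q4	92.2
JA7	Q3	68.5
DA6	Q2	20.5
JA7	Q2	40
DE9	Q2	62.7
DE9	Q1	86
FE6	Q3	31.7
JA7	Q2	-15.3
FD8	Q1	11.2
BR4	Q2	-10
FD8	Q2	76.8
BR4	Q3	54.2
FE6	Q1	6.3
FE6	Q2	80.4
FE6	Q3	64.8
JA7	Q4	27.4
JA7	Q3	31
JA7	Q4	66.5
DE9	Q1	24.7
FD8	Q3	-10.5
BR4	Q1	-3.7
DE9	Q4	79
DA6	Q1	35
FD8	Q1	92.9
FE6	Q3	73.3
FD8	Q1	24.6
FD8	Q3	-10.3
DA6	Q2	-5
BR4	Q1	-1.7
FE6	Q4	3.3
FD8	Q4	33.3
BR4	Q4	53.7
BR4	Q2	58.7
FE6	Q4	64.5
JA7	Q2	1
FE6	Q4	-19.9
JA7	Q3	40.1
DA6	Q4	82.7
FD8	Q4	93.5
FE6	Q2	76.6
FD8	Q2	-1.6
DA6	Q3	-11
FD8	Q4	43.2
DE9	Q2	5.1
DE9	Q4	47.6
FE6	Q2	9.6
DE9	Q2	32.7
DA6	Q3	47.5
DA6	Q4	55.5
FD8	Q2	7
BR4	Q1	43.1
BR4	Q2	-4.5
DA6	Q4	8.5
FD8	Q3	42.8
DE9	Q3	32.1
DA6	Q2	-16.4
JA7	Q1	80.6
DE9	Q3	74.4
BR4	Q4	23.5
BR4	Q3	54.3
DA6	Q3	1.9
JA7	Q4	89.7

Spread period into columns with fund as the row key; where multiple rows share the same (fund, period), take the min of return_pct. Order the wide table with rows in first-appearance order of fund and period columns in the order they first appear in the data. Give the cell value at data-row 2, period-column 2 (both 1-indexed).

With rows in first-appearance order of fund, row 2 is fund=DE9. period columns in first-appearance order: Q1, Q3, Q4, Q2; column 2 is Q3.
Long rows with fund=DE9, period=Q3: min(34.2, 32.1, 74.4) = 32.1.

32.1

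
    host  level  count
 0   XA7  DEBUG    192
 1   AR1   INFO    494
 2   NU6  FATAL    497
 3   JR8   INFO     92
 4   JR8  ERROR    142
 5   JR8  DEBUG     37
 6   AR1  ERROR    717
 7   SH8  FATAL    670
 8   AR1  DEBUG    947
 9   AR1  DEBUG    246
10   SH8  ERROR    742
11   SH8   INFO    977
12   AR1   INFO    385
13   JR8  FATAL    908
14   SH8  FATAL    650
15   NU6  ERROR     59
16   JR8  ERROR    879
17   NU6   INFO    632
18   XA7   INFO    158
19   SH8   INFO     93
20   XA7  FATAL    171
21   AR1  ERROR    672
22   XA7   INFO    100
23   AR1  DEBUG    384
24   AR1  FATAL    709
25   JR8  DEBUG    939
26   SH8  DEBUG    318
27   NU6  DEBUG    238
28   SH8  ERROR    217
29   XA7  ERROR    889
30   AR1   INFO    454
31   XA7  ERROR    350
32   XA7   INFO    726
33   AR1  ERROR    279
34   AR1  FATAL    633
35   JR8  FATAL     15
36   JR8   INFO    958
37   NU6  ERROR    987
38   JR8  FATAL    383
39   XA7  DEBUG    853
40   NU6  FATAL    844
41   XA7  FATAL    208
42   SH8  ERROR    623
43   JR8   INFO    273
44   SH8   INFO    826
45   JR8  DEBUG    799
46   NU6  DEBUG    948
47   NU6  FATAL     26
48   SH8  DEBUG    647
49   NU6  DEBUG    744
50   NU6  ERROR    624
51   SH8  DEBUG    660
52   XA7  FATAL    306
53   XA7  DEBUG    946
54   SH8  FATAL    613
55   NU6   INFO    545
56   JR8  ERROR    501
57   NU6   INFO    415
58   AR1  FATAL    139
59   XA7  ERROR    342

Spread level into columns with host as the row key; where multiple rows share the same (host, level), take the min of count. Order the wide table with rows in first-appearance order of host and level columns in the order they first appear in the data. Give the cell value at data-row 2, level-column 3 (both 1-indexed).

139

With rows in first-appearance order of host, row 2 is host=AR1. level columns in first-appearance order: DEBUG, INFO, FATAL, ERROR; column 3 is FATAL.
Long rows with host=AR1, level=FATAL: min(709, 633, 139) = 139.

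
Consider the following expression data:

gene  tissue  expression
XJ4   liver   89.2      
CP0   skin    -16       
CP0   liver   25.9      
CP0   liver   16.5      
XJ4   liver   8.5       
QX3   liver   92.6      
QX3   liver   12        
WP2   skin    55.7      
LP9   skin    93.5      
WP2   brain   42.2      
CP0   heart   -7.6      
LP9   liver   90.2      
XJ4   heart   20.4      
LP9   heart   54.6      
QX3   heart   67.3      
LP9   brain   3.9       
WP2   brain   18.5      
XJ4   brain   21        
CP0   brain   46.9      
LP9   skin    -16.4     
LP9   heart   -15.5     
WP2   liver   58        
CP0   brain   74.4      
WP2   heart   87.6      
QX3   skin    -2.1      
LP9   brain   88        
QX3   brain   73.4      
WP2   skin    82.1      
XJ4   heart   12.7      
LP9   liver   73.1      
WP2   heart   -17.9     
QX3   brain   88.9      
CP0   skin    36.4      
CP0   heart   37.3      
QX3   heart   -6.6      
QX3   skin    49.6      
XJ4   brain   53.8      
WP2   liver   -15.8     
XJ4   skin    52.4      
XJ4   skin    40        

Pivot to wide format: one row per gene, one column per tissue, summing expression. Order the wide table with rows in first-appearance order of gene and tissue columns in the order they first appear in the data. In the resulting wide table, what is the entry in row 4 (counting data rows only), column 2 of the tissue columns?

With rows in first-appearance order of gene, row 4 is gene=WP2. tissue columns in first-appearance order: liver, skin, brain, heart; column 2 is skin.
Long rows with gene=WP2, tissue=skin: 55.7 + 82.1 = 137.8.

137.8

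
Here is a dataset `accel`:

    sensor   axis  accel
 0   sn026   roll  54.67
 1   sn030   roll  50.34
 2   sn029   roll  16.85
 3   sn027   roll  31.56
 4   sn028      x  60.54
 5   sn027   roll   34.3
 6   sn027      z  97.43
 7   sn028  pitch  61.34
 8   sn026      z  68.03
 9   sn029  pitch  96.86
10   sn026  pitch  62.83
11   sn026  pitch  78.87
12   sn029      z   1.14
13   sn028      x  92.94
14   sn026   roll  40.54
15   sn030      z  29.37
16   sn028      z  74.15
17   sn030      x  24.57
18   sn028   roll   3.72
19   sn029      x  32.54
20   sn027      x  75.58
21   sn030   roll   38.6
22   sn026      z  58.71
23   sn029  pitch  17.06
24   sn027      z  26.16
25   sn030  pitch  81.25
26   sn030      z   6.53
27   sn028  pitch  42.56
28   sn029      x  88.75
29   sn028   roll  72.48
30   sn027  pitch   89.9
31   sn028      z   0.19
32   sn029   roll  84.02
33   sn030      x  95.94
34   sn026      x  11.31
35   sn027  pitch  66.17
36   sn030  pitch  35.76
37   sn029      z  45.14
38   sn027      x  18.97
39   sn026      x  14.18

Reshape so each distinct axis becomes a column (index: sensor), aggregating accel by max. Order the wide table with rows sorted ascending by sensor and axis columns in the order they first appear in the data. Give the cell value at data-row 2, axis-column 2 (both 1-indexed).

75.58

With rows sorted ascending by sensor, row 2 is sensor=sn027. axis columns in first-appearance order: roll, x, z, pitch; column 2 is x.
Long rows with sensor=sn027, axis=x: max(75.58, 18.97) = 75.58.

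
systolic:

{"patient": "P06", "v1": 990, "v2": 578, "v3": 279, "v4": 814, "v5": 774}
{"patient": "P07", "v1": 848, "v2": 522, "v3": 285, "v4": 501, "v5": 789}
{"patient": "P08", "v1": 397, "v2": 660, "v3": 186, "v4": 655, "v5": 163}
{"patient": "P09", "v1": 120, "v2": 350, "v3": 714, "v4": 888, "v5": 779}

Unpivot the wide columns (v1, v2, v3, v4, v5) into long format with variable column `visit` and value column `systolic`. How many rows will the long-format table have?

4 patient values × 5 melted columns = 20 rows.

20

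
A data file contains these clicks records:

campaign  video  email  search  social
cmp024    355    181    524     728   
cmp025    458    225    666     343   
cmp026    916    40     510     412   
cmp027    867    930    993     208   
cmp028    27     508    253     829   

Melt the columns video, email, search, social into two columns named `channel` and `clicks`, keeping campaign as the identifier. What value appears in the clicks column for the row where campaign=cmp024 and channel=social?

Unpivoting turns each (campaign, wide-column) pair into one long row.
The wide cell at row cmp024, column social holds 728, so the long row (cmp024, social) has clicks=728.

728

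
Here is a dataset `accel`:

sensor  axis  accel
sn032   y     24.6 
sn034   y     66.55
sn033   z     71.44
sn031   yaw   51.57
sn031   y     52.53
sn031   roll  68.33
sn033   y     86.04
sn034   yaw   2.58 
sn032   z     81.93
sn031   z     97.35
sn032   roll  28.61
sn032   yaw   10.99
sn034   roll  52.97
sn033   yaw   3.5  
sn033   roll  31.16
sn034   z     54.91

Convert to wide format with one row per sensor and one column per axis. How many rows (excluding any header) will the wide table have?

4

4 distinct sensor values → 4 rows.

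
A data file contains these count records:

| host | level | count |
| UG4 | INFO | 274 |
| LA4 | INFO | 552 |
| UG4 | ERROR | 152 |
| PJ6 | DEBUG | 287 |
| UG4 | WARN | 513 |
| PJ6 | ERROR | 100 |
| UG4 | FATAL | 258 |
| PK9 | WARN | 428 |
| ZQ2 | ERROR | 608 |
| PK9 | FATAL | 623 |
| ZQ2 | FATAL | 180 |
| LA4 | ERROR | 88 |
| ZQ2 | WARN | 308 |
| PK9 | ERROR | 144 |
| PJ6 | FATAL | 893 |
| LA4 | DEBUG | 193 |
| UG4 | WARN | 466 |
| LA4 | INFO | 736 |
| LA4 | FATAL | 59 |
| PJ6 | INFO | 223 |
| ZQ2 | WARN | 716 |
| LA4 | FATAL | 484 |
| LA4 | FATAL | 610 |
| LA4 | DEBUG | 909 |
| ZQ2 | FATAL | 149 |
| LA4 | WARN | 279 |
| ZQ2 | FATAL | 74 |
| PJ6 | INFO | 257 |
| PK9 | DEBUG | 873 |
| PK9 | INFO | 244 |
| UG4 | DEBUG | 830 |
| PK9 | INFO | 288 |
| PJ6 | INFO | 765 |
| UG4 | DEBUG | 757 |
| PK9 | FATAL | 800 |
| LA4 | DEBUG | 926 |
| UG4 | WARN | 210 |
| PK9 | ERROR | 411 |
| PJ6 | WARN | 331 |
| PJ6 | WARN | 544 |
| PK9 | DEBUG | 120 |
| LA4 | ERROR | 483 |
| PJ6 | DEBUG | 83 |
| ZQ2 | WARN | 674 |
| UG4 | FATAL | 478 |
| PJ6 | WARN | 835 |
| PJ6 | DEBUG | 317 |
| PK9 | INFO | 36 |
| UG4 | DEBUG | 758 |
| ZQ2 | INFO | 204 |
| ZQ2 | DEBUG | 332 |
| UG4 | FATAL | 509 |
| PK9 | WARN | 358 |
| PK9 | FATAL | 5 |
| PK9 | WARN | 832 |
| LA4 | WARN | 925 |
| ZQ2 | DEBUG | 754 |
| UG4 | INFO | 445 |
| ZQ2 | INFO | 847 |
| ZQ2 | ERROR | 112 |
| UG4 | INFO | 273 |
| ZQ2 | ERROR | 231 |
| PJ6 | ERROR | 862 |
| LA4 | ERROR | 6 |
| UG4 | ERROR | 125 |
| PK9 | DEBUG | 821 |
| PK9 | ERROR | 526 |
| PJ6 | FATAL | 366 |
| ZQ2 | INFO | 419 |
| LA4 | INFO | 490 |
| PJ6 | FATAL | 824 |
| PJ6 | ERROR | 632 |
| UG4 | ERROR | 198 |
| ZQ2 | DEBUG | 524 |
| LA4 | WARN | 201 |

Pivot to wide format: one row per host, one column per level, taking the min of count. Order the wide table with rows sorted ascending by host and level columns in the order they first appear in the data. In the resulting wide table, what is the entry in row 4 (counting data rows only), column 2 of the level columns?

With rows sorted ascending by host, row 4 is host=UG4. level columns in first-appearance order: INFO, ERROR, DEBUG, WARN, FATAL; column 2 is ERROR.
Long rows with host=UG4, level=ERROR: min(152, 125, 198) = 125.

125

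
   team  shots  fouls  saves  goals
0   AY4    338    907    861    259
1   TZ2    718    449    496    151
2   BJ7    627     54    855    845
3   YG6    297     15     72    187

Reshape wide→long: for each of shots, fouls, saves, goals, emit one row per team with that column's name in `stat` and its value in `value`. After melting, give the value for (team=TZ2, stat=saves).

496

Unpivoting turns each (team, wide-column) pair into one long row.
The wide cell at row TZ2, column saves holds 496, so the long row (TZ2, saves) has value=496.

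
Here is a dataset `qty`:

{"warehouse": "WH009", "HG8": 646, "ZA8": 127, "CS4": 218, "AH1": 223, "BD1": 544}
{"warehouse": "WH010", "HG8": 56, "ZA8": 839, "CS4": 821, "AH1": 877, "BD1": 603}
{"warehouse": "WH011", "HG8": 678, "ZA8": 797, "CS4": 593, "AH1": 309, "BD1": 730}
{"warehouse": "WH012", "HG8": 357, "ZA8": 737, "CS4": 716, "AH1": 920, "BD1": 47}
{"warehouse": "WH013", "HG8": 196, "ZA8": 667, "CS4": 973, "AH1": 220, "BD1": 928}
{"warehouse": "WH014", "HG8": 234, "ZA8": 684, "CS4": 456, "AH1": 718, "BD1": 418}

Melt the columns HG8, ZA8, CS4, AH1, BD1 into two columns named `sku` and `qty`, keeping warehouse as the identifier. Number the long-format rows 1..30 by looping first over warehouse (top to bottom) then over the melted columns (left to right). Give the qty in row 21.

196

30 rows total (6 × 5). Row 21: index ⌊(21-1)/5⌋ = 4 into warehouse → WH013; (21-1) mod 5 = 0 into the melted columns → HG8.
So row 21 is (WH013, HG8, 196); qty = 196.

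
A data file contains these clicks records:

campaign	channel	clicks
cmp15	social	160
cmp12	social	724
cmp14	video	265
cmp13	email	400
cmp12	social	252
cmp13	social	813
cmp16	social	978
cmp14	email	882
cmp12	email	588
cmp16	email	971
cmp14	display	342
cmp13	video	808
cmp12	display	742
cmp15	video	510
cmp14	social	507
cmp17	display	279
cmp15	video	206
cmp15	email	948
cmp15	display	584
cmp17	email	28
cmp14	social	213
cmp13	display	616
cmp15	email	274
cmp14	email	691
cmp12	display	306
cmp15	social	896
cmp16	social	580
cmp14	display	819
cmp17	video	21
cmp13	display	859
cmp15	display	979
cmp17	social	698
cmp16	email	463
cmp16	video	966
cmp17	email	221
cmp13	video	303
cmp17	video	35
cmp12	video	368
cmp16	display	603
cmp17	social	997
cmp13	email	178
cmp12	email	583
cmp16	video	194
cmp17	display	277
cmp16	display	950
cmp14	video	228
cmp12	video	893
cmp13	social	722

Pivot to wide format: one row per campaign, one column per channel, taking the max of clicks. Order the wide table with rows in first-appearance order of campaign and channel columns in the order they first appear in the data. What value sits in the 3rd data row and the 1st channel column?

507

With rows in first-appearance order of campaign, row 3 is campaign=cmp14. channel columns in first-appearance order: social, video, email, display; column 1 is social.
Long rows with campaign=cmp14, channel=social: max(507, 213) = 507.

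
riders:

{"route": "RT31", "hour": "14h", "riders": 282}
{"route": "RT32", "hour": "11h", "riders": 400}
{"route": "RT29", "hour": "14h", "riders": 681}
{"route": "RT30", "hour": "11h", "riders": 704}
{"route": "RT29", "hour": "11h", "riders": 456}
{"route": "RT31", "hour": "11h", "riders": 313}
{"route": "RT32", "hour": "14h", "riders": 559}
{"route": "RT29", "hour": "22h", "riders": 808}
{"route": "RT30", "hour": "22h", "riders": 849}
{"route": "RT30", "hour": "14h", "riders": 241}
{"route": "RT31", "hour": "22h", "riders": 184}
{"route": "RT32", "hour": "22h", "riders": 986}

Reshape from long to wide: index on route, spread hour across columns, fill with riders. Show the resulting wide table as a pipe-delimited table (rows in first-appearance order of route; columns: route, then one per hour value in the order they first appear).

| route | 14h | 11h | 22h |
| RT31 | 282 | 313 | 184 |
| RT32 | 559 | 400 | 986 |
| RT29 | 681 | 456 | 808 |
| RT30 | 241 | 704 | 849 |

Columns: route plus the 3 distinct hour values (14h, 11h, 22h).
For example, row RT31 column 14h takes riders=282 from the long row (RT31, 14h).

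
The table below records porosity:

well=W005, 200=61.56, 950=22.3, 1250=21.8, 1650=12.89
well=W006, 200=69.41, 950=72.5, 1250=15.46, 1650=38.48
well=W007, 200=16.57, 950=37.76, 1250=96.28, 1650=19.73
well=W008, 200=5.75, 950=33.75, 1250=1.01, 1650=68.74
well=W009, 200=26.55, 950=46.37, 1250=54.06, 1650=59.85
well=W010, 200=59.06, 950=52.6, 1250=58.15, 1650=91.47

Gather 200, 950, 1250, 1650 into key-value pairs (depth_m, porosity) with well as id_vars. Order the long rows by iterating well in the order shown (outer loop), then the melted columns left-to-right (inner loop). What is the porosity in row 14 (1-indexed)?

24 rows total (6 × 4). Row 14: index ⌊(14-1)/4⌋ = 3 into well → W008; (14-1) mod 4 = 1 into the melted columns → 950.
So row 14 is (W008, 950, 33.75); porosity = 33.75.

33.75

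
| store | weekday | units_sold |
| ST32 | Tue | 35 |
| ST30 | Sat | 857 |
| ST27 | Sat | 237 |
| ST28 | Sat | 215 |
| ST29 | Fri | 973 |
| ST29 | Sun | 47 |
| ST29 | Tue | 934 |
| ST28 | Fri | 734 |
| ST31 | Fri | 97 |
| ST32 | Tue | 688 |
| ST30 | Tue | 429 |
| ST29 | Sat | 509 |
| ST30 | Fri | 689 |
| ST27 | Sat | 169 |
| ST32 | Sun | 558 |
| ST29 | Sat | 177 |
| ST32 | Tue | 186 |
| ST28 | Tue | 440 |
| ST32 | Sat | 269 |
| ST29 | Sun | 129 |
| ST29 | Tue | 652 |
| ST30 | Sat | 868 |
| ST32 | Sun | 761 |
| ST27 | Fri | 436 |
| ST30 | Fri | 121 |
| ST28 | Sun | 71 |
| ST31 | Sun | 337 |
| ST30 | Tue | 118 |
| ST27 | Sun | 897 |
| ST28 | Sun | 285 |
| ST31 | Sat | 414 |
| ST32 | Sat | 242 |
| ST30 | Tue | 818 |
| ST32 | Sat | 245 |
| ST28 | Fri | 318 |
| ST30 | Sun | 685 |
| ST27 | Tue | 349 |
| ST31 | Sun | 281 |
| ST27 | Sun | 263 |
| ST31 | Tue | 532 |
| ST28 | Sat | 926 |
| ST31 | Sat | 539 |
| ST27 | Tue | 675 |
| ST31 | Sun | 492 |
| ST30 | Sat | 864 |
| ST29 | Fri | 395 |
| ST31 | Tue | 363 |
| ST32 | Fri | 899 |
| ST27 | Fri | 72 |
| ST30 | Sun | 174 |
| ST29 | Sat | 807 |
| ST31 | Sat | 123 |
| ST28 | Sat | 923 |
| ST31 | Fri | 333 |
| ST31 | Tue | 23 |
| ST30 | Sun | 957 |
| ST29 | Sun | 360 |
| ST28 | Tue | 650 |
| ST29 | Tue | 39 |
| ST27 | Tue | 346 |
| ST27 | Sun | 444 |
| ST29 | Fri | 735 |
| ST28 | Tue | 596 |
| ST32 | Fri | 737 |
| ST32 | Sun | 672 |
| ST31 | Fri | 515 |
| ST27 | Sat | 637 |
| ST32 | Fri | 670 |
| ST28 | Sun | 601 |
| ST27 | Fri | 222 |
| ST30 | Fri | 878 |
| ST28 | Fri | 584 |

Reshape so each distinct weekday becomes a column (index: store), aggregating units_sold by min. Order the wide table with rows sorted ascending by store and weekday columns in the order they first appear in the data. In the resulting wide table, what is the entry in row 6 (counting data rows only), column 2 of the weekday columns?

With rows sorted ascending by store, row 6 is store=ST32. weekday columns in first-appearance order: Tue, Sat, Fri, Sun; column 2 is Sat.
Long rows with store=ST32, weekday=Sat: min(269, 242, 245) = 242.

242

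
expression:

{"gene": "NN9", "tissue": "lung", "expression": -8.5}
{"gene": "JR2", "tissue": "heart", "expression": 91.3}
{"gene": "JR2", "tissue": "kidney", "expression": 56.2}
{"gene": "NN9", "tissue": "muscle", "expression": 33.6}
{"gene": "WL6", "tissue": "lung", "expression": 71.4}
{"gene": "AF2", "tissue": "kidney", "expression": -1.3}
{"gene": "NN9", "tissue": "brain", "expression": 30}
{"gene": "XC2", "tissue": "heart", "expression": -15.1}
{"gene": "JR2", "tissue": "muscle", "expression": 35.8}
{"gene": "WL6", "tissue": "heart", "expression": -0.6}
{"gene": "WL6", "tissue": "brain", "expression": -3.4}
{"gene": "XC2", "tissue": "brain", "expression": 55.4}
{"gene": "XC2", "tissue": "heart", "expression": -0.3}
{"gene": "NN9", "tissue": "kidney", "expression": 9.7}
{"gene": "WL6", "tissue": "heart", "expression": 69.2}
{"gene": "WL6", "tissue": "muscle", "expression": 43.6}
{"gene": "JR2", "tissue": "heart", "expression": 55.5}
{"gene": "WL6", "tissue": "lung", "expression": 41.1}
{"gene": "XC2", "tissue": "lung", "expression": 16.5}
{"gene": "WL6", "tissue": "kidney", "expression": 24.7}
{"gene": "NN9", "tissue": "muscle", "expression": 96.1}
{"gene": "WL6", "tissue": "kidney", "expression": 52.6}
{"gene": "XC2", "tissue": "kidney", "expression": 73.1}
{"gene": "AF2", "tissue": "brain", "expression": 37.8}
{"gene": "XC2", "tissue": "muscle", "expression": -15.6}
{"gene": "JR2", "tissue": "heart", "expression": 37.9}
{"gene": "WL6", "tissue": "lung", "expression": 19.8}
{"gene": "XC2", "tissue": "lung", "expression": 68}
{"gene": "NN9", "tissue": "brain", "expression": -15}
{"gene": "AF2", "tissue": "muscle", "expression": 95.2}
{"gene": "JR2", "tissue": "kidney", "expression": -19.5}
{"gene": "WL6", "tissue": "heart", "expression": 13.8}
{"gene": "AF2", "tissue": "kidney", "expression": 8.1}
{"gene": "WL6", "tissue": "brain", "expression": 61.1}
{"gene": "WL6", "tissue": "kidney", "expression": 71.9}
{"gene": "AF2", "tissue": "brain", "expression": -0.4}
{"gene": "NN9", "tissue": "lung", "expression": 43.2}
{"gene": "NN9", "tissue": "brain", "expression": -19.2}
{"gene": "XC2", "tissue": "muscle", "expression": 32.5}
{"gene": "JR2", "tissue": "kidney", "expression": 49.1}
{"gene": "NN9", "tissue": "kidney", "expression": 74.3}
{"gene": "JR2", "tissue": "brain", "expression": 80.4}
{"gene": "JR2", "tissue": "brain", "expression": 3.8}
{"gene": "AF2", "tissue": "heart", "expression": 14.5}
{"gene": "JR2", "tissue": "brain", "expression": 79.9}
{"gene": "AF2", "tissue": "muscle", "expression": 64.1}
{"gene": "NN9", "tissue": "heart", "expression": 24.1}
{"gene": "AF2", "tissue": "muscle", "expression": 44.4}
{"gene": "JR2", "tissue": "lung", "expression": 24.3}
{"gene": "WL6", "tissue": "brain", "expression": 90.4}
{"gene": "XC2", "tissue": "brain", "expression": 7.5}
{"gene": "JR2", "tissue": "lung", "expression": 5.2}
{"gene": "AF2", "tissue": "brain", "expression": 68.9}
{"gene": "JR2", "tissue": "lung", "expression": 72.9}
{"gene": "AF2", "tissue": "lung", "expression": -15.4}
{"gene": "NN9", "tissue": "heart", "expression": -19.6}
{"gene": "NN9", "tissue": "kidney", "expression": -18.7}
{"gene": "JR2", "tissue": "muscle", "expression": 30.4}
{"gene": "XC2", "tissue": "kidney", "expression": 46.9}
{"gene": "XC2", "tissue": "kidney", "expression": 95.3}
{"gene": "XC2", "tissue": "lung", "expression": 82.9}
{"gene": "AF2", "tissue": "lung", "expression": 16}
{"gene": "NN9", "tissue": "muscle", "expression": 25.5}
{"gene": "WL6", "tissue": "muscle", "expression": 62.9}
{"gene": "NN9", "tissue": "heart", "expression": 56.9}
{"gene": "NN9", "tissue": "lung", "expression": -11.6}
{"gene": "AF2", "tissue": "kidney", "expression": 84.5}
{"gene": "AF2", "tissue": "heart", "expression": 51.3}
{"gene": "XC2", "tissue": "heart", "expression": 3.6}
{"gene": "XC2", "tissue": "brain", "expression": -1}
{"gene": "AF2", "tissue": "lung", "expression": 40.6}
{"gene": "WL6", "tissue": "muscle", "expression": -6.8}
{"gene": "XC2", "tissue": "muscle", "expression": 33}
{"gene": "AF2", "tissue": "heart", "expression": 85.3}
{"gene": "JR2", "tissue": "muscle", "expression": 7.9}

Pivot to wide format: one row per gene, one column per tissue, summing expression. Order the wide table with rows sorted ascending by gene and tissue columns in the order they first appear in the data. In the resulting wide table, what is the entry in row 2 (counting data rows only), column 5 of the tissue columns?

164.1

With rows sorted ascending by gene, row 2 is gene=JR2. tissue columns in first-appearance order: lung, heart, kidney, muscle, brain; column 5 is brain.
Long rows with gene=JR2, tissue=brain: 80.4 + 3.8 + 79.9 = 164.1.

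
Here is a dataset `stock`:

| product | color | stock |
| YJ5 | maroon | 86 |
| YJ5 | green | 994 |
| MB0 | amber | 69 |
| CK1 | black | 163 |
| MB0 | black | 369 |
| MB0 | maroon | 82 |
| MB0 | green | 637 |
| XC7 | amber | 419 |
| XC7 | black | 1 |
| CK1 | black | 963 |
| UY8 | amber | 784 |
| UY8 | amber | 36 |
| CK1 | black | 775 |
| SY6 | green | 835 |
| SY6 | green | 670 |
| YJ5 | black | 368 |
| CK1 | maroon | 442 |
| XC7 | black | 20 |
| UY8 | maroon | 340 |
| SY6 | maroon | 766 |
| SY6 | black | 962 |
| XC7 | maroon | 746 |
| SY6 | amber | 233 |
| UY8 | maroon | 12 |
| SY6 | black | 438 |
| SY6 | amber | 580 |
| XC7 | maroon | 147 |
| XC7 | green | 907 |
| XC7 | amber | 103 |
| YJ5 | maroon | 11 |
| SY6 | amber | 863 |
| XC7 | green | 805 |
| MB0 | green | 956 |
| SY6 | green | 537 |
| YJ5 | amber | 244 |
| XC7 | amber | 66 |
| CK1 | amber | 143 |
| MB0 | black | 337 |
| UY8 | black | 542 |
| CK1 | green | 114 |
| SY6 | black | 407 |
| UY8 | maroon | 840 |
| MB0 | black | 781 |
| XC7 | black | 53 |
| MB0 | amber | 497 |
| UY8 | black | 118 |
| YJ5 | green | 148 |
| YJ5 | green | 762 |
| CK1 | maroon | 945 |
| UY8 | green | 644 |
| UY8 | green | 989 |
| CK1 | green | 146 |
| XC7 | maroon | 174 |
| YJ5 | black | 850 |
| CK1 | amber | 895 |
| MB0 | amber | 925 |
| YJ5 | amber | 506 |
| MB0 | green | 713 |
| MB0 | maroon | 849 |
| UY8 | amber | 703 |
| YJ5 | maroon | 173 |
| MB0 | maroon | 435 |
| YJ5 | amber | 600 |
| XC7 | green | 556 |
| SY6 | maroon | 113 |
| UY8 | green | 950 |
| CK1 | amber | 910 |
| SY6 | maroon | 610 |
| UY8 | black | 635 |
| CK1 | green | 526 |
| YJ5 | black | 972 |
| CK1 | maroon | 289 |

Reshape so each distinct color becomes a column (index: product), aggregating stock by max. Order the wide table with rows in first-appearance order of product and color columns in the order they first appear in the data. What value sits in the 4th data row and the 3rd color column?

With rows in first-appearance order of product, row 4 is product=XC7. color columns in first-appearance order: maroon, green, amber, black; column 3 is amber.
Long rows with product=XC7, color=amber: max(419, 103, 66) = 419.

419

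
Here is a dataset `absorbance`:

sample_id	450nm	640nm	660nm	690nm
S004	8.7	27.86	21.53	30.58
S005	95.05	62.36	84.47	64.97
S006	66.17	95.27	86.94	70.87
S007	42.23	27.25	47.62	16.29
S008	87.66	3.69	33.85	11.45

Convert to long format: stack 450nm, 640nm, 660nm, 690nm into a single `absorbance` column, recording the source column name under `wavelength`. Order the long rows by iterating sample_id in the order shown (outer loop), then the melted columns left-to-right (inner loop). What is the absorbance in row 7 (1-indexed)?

84.47

20 rows total (5 × 4). Row 7: index ⌊(7-1)/4⌋ = 1 into sample_id → S005; (7-1) mod 4 = 2 into the melted columns → 660nm.
So row 7 is (S005, 660nm, 84.47); absorbance = 84.47.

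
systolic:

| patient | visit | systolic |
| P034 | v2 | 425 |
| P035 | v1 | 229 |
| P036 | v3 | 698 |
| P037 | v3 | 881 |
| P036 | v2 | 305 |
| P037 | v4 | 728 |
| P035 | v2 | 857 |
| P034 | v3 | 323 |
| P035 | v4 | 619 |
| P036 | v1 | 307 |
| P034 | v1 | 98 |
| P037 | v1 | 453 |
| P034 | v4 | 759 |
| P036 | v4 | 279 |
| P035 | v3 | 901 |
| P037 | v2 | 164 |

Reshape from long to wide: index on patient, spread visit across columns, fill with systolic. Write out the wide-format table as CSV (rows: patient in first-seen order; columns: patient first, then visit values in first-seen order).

patient,v2,v1,v3,v4
P034,425,98,323,759
P035,857,229,901,619
P036,305,307,698,279
P037,164,453,881,728

Columns: patient plus the 4 distinct visit values (v2, v1, v3, v4).
For example, row P034 column v2 takes systolic=425 from the long row (P034, v2).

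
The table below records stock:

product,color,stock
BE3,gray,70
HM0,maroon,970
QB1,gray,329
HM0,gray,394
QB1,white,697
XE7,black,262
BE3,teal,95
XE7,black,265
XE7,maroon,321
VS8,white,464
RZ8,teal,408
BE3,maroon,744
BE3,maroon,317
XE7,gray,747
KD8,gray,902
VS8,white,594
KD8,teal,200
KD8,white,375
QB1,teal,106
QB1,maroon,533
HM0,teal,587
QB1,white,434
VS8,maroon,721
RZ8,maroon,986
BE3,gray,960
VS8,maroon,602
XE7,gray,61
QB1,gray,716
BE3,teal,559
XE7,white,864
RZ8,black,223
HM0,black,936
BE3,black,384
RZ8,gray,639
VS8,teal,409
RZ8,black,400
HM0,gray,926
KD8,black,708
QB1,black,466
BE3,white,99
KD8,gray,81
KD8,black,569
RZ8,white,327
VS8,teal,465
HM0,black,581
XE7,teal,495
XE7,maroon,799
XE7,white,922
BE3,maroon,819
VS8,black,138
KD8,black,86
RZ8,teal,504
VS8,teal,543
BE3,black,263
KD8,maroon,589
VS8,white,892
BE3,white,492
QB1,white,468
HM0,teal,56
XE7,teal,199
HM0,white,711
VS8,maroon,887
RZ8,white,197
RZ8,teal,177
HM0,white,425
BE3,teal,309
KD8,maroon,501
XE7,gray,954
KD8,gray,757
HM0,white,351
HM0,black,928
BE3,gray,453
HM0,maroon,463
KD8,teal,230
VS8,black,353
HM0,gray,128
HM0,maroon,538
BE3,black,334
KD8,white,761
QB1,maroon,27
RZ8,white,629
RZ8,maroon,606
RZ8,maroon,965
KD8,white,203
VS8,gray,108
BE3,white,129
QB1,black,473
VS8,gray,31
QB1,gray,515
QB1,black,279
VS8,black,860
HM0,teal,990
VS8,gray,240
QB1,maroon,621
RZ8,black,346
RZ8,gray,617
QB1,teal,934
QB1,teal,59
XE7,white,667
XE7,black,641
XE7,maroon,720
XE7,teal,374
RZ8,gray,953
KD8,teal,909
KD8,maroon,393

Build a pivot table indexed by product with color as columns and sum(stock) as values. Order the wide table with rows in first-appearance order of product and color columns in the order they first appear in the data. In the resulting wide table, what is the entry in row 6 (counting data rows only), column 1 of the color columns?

2209

With rows in first-appearance order of product, row 6 is product=RZ8. color columns in first-appearance order: gray, maroon, white, black, teal; column 1 is gray.
Long rows with product=RZ8, color=gray: 639 + 617 + 953 = 2209.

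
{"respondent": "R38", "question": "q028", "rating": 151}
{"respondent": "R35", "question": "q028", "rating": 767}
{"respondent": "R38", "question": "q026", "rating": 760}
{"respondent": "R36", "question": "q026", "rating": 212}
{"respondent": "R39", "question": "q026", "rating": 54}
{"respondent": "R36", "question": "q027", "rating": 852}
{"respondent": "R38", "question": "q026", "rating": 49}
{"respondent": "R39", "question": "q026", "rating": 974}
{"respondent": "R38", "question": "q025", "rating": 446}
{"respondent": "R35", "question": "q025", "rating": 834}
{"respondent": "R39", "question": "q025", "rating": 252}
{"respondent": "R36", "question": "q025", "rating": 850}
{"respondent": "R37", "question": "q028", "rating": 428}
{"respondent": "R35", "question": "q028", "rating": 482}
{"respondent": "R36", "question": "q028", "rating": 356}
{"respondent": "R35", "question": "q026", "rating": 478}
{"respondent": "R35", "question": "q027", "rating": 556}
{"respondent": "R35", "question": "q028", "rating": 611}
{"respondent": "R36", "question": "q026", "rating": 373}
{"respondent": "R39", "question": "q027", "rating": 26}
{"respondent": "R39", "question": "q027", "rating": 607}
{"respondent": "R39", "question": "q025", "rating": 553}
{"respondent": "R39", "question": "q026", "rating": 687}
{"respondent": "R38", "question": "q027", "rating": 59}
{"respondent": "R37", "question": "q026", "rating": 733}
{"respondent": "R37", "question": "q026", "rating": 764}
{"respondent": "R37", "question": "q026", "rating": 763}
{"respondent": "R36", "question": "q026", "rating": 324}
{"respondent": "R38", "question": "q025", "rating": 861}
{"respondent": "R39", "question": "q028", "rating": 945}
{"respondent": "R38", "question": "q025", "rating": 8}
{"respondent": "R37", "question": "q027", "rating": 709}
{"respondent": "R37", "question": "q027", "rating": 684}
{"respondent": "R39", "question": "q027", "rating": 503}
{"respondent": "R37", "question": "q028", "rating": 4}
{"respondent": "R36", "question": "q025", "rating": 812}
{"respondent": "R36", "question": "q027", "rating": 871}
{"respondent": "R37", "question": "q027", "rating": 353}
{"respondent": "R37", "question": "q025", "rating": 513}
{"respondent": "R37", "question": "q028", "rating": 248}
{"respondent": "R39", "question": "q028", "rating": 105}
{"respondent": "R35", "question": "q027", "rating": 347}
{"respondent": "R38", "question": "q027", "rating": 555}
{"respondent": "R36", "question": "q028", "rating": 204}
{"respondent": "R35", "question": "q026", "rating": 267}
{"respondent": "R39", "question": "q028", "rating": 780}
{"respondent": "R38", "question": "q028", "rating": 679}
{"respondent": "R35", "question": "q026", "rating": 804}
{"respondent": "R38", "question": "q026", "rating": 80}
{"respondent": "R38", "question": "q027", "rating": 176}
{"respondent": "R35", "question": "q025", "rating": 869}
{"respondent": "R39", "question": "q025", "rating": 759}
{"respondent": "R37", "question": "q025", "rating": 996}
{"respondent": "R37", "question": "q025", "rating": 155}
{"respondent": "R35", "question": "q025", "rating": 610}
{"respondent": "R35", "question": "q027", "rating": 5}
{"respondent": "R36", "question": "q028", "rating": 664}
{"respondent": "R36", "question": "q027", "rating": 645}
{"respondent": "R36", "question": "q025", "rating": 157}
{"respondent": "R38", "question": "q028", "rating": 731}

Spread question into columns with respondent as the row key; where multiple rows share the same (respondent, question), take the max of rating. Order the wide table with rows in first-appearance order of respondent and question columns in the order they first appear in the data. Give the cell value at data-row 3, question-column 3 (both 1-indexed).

871

With rows in first-appearance order of respondent, row 3 is respondent=R36. question columns in first-appearance order: q028, q026, q027, q025; column 3 is q027.
Long rows with respondent=R36, question=q027: max(852, 871, 645) = 871.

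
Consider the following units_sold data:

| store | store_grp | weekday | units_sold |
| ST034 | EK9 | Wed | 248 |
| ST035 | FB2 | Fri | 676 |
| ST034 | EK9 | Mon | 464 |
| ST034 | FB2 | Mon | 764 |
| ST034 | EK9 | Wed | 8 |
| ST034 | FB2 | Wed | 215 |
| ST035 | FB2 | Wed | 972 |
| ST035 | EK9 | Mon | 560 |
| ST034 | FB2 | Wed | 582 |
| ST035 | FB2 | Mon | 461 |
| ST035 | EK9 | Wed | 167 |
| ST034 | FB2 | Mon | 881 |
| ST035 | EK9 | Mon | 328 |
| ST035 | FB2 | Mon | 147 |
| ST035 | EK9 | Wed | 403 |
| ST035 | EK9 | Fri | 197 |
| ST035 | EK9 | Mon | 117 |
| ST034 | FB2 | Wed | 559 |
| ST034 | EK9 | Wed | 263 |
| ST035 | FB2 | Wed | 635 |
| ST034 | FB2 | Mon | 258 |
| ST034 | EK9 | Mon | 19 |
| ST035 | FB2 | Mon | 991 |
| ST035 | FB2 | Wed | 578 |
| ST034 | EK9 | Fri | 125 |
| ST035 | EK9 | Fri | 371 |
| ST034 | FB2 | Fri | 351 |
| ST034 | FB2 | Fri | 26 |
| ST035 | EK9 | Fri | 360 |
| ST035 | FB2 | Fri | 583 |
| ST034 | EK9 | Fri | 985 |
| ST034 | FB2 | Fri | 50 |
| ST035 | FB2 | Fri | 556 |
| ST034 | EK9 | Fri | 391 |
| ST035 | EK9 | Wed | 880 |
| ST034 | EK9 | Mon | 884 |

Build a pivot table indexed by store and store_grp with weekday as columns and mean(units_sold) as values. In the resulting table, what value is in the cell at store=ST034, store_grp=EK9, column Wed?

173

Rows with store=ST034, store_grp=EK9 and weekday=Wed: units_sold values are 248, 8, 263.
(248 + 8 + 263) / 3 = 173.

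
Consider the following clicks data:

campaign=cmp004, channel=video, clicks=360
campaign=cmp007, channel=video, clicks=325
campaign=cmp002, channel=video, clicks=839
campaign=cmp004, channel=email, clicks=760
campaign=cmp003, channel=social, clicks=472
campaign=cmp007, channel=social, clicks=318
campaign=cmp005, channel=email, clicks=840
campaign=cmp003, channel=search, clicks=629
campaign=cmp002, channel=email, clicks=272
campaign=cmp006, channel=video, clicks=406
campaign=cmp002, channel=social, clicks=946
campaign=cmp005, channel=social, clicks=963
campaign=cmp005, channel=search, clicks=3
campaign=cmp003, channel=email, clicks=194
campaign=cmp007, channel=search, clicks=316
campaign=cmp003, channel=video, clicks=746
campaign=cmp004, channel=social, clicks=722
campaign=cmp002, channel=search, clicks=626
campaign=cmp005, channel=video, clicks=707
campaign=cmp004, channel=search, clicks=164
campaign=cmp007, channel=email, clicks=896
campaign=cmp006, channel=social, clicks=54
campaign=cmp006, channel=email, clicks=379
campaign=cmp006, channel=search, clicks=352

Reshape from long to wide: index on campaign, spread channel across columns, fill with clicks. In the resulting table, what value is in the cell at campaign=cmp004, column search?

Wide layout: rows indexed by campaign, columns are the 4 distinct channel values (video, email, social, search).
Cell (campaign=cmp004, channel=search) draws from the long row where campaign=cmp004 and channel=search, which has clicks=164.

164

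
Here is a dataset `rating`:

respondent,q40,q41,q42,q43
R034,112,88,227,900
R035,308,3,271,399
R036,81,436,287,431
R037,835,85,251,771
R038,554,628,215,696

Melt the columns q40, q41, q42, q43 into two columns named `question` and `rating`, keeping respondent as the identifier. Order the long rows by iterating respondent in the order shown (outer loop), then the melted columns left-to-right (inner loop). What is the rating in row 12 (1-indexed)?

431

20 rows total (5 × 4). Row 12: index ⌊(12-1)/4⌋ = 2 into respondent → R036; (12-1) mod 4 = 3 into the melted columns → q43.
So row 12 is (R036, q43, 431); rating = 431.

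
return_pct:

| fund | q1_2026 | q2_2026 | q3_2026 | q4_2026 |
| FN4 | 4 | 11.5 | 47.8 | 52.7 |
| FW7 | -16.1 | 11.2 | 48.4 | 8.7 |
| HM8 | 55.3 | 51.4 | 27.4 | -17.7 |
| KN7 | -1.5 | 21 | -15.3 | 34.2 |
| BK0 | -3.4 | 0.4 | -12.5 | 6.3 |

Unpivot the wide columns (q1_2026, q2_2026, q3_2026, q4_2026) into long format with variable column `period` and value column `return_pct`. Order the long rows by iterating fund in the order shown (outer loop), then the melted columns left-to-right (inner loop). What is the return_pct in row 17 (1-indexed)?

-3.4

20 rows total (5 × 4). Row 17: index ⌊(17-1)/4⌋ = 4 into fund → BK0; (17-1) mod 4 = 0 into the melted columns → q1_2026.
So row 17 is (BK0, q1_2026, -3.4); return_pct = -3.4.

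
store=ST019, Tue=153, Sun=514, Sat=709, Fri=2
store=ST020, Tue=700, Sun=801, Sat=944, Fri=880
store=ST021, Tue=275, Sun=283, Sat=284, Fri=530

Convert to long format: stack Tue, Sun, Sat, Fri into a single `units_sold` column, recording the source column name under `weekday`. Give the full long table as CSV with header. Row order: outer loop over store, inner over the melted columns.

store,weekday,units_sold
ST019,Tue,153
ST019,Sun,514
ST019,Sat,709
ST019,Fri,2
ST020,Tue,700
ST020,Sun,801
ST020,Sat,944
ST020,Fri,880
ST021,Tue,275
ST021,Sun,283
ST021,Sat,284
ST021,Fri,530

Each (store, column) pair becomes one row: 3 × 4 = 12 rows.
For example, (ST019, Tue) → units_sold=153.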